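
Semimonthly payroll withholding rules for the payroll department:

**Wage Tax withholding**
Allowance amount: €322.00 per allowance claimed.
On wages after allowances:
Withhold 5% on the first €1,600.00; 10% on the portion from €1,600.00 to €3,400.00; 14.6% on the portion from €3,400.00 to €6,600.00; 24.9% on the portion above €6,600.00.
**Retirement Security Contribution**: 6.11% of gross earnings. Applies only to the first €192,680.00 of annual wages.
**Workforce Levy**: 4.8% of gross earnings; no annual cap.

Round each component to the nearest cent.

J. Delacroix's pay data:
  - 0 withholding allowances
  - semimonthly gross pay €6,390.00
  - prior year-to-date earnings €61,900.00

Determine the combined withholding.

Wage Tax: taxable = €6,390.00
  €260.00 + 14.6% × (€6,390.00 − €3,400.00) = €260.00 + 14.6% × €2,990.00 = €696.54
Retirement Security Contribution: 6.11% × €6,390.00 = €390.43
Workforce Levy: 4.8% × €6,390.00 = €306.72
Total: €696.54 + €390.43 + €306.72 = €1,393.69

€1,393.69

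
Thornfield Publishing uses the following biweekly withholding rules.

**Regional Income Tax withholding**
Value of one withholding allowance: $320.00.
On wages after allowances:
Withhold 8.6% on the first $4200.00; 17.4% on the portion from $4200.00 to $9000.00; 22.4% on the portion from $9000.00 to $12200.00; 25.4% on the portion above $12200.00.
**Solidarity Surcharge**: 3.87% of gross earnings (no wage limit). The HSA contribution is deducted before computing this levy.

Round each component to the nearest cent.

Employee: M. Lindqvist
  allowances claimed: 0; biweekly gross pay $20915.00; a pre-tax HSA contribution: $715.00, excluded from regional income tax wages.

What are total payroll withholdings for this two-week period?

$4726.94

Regional Income Tax: taxable = $20915.00 − $715.00 = $20200.00
  $1913.20 + 25.4% × ($20200.00 − $12200.00) = $1913.20 + 25.4% × $8000.00 = $3945.20
Solidarity Surcharge: 3.87% × $20200.00 = $781.74
Total: $3945.20 + $781.74 = $4726.94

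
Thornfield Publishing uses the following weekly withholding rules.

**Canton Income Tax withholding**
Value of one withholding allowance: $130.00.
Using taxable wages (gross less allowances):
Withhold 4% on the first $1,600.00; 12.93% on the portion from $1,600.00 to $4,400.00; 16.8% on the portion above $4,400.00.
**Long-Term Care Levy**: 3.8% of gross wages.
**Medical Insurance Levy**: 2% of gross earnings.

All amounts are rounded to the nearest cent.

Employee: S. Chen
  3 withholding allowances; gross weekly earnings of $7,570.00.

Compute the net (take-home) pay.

$6,237.86

Canton Income Tax: taxable = $7,570.00 − 3×$130.00 = $7,180.00
  $426.04 + 16.8% × ($7,180.00 − $4,400.00) = $426.04 + 16.8% × $2,780.00 = $893.08
Long-Term Care Levy: 3.8% × $7,570.00 = $287.66
Medical Insurance Levy: 2% × $7,570.00 = $151.40
Total withheld: $893.08 + $287.66 + $151.40 = $1,332.14
Net pay: $7,570.00 − $1,332.14 = $6,237.86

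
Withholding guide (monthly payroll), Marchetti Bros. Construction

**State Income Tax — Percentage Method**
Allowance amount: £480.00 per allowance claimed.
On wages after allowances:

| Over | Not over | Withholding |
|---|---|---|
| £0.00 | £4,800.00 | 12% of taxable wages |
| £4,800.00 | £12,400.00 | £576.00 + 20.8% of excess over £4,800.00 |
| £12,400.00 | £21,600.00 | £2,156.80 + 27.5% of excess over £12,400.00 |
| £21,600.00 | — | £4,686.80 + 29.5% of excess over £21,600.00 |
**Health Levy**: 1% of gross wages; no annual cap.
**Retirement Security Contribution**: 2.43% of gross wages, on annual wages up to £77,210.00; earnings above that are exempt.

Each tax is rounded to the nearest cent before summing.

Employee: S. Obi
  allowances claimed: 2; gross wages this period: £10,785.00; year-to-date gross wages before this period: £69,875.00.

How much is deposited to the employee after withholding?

State Income Tax: taxable = £10,785.00 − 2×£480.00 = £9,825.00
  £576.00 + 20.8% × (£9,825.00 − £4,800.00) = £576.00 + 20.8% × £5,025.00 = £1,621.20
Health Levy: 1% × £10,785.00 = £107.85
Retirement Security Contribution: cap £77,210.00 − YTD £69,875.00 = £7,335.00 subject; 2.43% × £7,335.00 = £178.24
Total withheld: £1,621.20 + £107.85 + £178.24 = £1,907.29
Net pay: £10,785.00 − £1,907.29 = £8,877.71

£8,877.71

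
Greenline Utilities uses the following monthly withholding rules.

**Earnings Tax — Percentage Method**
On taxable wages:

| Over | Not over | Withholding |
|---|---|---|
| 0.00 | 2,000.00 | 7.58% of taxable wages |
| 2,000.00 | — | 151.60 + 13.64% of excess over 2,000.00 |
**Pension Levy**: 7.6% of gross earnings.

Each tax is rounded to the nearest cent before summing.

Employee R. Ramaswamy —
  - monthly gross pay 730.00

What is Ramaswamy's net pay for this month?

Earnings Tax: taxable = 730.00
  7.58% × 730.00 = 55.33
Pension Levy: 7.6% × 730.00 = 55.48
Total withheld: 55.33 + 55.48 = 110.81
Net pay: 730.00 − 110.81 = 619.19

619.19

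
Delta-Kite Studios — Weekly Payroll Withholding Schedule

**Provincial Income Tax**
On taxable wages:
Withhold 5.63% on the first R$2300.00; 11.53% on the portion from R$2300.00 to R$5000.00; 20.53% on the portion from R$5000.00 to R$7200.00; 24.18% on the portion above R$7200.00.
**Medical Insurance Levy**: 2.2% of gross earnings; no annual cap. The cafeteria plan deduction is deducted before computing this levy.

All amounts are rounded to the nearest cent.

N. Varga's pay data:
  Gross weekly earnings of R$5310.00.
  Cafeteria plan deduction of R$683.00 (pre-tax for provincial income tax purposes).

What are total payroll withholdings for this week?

Provincial Income Tax: taxable = R$5310.00 − R$683.00 = R$4627.00
  R$129.49 + 11.53% × (R$4627.00 − R$2300.00) = R$129.49 + 11.53% × R$2327.00 = R$397.79
Medical Insurance Levy: 2.2% × R$4627.00 = R$101.79
Total: R$397.79 + R$101.79 = R$499.58

R$499.58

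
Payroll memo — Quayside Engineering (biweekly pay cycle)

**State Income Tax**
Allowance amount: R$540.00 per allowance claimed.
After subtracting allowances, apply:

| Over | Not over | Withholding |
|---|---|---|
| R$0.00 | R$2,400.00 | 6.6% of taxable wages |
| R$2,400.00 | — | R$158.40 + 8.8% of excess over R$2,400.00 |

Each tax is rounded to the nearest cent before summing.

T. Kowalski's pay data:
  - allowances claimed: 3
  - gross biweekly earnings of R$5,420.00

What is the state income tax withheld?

R$281.60

State Income Tax: taxable = R$5,420.00 − 3×R$540.00 = R$3,800.00
  R$158.40 + 8.8% × (R$3,800.00 − R$2,400.00) = R$158.40 + 8.8% × R$1,400.00 = R$281.60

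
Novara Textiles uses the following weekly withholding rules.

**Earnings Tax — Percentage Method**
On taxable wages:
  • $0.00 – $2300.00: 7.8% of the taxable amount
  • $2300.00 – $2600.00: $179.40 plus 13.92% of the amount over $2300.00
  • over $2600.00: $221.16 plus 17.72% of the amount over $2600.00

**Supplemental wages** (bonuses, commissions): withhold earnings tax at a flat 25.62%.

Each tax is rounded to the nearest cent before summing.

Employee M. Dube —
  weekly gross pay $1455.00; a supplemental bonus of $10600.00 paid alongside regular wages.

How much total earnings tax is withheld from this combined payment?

Earnings Tax: taxable = $1455.00
  7.8% × $1455.00 = $113.49
Supplemental (25.62% flat on bonus): 25.62% × $10600.00 = $2715.72
Total earnings tax: $113.49 + $2715.72 = $2829.21

$2829.21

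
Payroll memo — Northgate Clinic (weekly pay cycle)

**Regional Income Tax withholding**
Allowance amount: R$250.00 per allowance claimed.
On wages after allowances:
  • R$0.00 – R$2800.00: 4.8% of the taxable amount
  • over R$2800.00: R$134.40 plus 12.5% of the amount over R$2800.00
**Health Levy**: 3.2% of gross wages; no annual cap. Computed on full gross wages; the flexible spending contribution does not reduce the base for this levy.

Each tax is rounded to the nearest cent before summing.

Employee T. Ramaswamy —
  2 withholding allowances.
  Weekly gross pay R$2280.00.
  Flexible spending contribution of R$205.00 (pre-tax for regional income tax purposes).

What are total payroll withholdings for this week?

R$148.56

Regional Income Tax: taxable = R$2280.00 − R$205.00 − 2×R$250.00 = R$1575.00
  4.8% × R$1575.00 = R$75.60
Health Levy: 3.2% × R$2280.00 = R$72.96
Total: R$75.60 + R$72.96 = R$148.56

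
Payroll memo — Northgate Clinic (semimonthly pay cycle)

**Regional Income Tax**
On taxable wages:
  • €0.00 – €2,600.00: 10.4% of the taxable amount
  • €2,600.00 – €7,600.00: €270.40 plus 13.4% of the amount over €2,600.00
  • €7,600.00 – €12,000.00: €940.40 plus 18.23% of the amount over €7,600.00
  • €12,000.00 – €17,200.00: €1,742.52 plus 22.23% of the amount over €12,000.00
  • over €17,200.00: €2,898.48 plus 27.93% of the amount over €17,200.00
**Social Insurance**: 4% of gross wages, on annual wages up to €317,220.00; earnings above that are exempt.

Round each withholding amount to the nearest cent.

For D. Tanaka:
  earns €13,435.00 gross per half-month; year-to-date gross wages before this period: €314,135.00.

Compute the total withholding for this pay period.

€2,184.92

Regional Income Tax: taxable = €13,435.00
  €1,742.52 + 22.23% × (€13,435.00 − €12,000.00) = €1,742.52 + 22.23% × €1,435.00 = €2,061.52
Social Insurance: cap €317,220.00 − YTD €314,135.00 = €3,085.00 subject; 4% × €3,085.00 = €123.40
Total: €2,061.52 + €123.40 = €2,184.92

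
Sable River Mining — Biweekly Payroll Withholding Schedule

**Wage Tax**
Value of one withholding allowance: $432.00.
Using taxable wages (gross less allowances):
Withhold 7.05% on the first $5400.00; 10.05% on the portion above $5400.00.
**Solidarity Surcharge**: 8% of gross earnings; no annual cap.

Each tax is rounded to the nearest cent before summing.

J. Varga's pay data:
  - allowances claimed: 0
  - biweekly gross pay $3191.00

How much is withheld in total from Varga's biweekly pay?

Wage Tax: taxable = $3191.00
  7.05% × $3191.00 = $224.97
Solidarity Surcharge: 8% × $3191.00 = $255.28
Total: $224.97 + $255.28 = $480.25

$480.25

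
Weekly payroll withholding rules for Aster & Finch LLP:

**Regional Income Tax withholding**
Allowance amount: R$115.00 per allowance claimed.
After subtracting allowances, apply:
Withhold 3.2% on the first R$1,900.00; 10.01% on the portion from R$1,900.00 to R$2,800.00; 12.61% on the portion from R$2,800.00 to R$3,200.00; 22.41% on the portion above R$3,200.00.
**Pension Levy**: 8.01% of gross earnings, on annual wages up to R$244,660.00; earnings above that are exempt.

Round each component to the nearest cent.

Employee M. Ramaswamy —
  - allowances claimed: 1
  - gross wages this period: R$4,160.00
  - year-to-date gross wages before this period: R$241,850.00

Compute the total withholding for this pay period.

R$615.77

Regional Income Tax: taxable = R$4,160.00 − 1×R$115.00 = R$4,045.00
  R$201.33 + 22.41% × (R$4,045.00 − R$3,200.00) = R$201.33 + 22.41% × R$845.00 = R$390.69
Pension Levy: cap R$244,660.00 − YTD R$241,850.00 = R$2,810.00 subject; 8.01% × R$2,810.00 = R$225.08
Total: R$390.69 + R$225.08 = R$615.77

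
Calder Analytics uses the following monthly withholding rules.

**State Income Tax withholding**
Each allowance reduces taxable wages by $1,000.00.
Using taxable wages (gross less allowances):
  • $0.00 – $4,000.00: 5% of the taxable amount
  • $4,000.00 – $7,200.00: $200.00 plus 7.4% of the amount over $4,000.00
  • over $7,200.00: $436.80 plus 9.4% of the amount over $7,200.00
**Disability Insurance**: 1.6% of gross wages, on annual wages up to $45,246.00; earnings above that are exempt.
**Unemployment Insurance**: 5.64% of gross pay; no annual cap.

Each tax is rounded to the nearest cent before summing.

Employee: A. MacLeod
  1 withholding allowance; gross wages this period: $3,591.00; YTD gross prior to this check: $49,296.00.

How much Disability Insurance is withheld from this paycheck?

Disability Insurance: YTD $49,296.00 ≥ cap $45,246.00 → $0.00

$0.00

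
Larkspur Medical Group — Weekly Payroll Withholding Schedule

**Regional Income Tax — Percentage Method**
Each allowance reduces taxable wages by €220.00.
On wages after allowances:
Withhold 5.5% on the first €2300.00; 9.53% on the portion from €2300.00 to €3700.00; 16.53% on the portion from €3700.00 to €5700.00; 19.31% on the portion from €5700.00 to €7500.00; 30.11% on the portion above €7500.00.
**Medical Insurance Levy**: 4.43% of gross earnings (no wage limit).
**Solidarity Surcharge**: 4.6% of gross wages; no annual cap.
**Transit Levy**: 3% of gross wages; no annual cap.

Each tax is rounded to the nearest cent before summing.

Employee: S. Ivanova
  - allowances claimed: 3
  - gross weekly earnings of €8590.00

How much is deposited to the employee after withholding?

Regional Income Tax: taxable = €8590.00 − 3×€220.00 = €7930.00
  €938.10 + 30.11% × (€7930.00 − €7500.00) = €938.10 + 30.11% × €430.00 = €1067.57
Medical Insurance Levy: 4.43% × €8590.00 = €380.54
Solidarity Surcharge: 4.6% × €8590.00 = €395.14
Transit Levy: 3% × €8590.00 = €257.70
Total withheld: €1067.57 + €380.54 + €395.14 + €257.70 = €2100.95
Net pay: €8590.00 − €2100.95 = €6489.05

€6489.05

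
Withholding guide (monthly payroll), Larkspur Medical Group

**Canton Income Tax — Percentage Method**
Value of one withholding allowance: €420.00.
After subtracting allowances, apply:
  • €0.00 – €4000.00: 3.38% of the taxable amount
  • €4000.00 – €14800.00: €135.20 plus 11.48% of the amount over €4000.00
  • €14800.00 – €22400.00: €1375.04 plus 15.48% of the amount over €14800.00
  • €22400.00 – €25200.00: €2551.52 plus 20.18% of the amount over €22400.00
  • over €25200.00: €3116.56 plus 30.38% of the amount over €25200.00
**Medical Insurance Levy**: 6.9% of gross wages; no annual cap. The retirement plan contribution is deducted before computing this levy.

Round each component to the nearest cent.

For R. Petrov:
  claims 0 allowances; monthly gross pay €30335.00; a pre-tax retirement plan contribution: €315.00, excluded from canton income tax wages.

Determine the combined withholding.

Canton Income Tax: taxable = €30335.00 − €315.00 = €30020.00
  €3116.56 + 30.38% × (€30020.00 − €25200.00) = €3116.56 + 30.38% × €4820.00 = €4580.88
Medical Insurance Levy: 6.9% × €30020.00 = €2071.38
Total: €4580.88 + €2071.38 = €6652.26

€6652.26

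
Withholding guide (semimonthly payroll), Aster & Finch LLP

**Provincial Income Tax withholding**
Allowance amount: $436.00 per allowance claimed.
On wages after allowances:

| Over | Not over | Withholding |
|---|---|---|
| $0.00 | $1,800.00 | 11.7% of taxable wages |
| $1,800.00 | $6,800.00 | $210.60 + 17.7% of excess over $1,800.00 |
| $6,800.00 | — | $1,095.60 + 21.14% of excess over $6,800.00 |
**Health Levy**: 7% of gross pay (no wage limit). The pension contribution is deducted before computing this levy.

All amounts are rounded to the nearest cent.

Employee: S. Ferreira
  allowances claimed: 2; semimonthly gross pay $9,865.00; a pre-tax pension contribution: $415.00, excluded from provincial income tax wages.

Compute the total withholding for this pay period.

Provincial Income Tax: taxable = $9,865.00 − $415.00 − 2×$436.00 = $8,578.00
  $1,095.60 + 21.14% × ($8,578.00 − $6,800.00) = $1,095.60 + 21.14% × $1,778.00 = $1,471.47
Health Levy: 7% × $9,450.00 = $661.50
Total: $1,471.47 + $661.50 = $2,132.97

$2,132.97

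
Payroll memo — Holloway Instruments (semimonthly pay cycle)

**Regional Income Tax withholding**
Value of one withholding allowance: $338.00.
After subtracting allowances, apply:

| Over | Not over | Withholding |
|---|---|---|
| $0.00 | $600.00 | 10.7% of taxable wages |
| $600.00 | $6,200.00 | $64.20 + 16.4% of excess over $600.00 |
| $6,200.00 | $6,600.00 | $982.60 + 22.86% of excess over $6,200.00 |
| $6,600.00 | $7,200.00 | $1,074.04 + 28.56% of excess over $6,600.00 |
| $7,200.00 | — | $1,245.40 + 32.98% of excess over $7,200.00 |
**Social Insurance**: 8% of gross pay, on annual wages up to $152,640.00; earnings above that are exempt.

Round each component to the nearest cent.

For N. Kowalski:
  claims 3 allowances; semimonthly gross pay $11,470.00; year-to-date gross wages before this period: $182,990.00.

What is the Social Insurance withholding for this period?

$0.00

Social Insurance: YTD $182,990.00 ≥ cap $152,640.00 → $0.00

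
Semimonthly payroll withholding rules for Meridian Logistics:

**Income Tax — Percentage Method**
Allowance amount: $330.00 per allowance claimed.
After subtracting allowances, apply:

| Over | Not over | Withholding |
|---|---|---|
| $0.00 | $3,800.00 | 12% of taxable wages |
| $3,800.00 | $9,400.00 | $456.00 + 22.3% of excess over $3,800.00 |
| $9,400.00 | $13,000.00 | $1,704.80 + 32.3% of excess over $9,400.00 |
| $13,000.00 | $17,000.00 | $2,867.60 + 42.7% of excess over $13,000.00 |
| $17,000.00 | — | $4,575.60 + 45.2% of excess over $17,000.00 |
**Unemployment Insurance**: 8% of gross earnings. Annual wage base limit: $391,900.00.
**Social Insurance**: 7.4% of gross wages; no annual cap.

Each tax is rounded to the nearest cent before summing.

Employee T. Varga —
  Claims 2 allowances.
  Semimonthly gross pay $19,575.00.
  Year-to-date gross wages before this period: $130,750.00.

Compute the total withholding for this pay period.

$8,455.73

Income Tax: taxable = $19,575.00 − 2×$330.00 = $18,915.00
  $4,575.60 + 45.2% × ($18,915.00 − $17,000.00) = $4,575.60 + 45.2% × $1,915.00 = $5,441.18
Unemployment Insurance: 8% × $19,575.00 = $1,566.00
Social Insurance: 7.4% × $19,575.00 = $1,448.55
Total: $5,441.18 + $1,566.00 + $1,448.55 = $8,455.73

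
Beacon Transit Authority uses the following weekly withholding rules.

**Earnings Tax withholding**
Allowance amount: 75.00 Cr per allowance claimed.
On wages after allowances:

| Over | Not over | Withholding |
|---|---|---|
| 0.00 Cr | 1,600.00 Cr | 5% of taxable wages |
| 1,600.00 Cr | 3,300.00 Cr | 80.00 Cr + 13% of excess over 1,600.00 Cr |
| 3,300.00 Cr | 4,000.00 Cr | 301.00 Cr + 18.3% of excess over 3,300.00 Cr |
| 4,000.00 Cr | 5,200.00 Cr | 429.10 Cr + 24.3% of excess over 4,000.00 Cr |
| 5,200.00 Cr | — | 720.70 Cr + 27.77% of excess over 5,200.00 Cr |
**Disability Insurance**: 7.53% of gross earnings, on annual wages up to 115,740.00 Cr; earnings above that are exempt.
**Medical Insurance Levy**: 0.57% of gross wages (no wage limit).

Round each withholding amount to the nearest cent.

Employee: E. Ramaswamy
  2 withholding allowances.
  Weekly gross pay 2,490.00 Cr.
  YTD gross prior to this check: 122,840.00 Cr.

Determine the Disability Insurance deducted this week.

0.00 Cr

Disability Insurance: YTD 122,840.00 Cr ≥ cap 115,740.00 Cr → 0.00 Cr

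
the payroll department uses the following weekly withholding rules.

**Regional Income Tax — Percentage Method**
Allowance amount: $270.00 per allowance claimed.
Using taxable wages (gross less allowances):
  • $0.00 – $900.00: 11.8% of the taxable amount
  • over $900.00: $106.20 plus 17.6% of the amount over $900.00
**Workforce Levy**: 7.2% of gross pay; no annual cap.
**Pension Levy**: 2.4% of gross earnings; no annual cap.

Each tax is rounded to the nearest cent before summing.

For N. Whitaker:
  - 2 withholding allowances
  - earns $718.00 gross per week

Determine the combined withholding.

Regional Income Tax: taxable = $718.00 − 2×$270.00 = $178.00
  11.8% × $178.00 = $21.00
Workforce Levy: 7.2% × $718.00 = $51.70
Pension Levy: 2.4% × $718.00 = $17.23
Total: $21.00 + $51.70 + $17.23 = $89.93

$89.93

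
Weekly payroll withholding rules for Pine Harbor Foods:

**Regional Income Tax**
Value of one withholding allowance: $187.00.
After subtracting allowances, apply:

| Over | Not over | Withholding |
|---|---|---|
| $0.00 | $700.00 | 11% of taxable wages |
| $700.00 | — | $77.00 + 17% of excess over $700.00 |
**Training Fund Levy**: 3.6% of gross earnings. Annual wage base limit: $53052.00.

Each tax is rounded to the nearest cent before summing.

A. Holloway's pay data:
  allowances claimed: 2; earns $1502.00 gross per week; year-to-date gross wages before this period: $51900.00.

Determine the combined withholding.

$191.23

Regional Income Tax: taxable = $1502.00 − 2×$187.00 = $1128.00
  $77.00 + 17% × ($1128.00 − $700.00) = $77.00 + 17% × $428.00 = $149.76
Training Fund Levy: cap $53052.00 − YTD $51900.00 = $1152.00 subject; 3.6% × $1152.00 = $41.47
Total: $149.76 + $41.47 = $191.23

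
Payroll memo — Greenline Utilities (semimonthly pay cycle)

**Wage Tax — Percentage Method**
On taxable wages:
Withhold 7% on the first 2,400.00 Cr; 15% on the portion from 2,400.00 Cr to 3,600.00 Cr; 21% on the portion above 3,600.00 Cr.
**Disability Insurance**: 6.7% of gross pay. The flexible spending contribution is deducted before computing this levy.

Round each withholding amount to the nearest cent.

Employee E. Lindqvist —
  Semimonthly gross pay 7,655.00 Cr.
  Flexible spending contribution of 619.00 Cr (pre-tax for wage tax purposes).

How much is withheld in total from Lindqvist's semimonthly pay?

Wage Tax: taxable = 7,655.00 Cr − 619.00 Cr = 7,036.00 Cr
  348.00 Cr + 21% × (7,036.00 Cr − 3,600.00 Cr) = 348.00 Cr + 21% × 3,436.00 Cr = 1,069.56 Cr
Disability Insurance: 6.7% × 7,036.00 Cr = 471.41 Cr
Total: 1,069.56 Cr + 471.41 Cr = 1,540.97 Cr

1,540.97 Cr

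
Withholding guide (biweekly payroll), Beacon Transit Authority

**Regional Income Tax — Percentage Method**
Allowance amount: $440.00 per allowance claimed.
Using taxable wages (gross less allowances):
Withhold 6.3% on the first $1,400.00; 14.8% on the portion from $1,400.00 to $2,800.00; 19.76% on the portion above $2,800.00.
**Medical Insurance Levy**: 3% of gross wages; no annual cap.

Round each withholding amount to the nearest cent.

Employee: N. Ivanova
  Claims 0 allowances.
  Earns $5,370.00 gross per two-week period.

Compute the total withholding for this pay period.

$964.33

Regional Income Tax: taxable = $5,370.00
  $295.40 + 19.76% × ($5,370.00 − $2,800.00) = $295.40 + 19.76% × $2,570.00 = $803.23
Medical Insurance Levy: 3% × $5,370.00 = $161.10
Total: $803.23 + $161.10 = $964.33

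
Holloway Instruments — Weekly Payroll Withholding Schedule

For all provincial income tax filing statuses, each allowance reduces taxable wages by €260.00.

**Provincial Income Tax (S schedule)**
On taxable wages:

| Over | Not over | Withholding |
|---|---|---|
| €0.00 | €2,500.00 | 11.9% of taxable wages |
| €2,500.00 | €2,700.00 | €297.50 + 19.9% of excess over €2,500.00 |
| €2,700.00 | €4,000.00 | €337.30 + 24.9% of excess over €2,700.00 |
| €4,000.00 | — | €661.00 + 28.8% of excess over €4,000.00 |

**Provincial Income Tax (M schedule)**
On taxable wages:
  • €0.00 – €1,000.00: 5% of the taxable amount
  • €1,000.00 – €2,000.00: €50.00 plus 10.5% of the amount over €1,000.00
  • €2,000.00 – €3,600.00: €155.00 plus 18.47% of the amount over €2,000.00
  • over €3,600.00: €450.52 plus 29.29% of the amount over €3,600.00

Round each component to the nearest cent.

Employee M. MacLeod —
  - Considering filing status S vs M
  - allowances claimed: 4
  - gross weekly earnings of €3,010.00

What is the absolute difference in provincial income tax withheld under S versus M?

Provincial Income Tax (S): taxable = €3,010.00 − 4×€260.00 = €1,970.00
  11.9% × €1,970.00 = €234.43
Provincial Income Tax (M): taxable = €3,010.00 − 4×€260.00 = €1,970.00
  €50.00 + 10.5% × (€1,970.00 − €1,000.00) = €50.00 + 10.5% × €970.00 = €151.85
Difference: |€234.43 − €151.85| = €82.58 (higher under S)

€82.58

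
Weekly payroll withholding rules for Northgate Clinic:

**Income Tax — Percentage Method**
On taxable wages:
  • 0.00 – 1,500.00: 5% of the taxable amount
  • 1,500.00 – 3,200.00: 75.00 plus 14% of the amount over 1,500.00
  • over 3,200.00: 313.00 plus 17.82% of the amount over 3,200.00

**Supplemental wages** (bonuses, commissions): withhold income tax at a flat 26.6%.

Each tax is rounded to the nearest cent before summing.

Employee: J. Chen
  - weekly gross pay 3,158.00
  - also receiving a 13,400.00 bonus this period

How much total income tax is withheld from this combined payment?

3,871.52

Income Tax: taxable = 3,158.00
  75.00 + 14% × (3,158.00 − 1,500.00) = 75.00 + 14% × 1,658.00 = 307.12
Supplemental (26.6% flat on bonus): 26.6% × 13,400.00 = 3,564.40
Total income tax: 307.12 + 3,564.40 = 3,871.52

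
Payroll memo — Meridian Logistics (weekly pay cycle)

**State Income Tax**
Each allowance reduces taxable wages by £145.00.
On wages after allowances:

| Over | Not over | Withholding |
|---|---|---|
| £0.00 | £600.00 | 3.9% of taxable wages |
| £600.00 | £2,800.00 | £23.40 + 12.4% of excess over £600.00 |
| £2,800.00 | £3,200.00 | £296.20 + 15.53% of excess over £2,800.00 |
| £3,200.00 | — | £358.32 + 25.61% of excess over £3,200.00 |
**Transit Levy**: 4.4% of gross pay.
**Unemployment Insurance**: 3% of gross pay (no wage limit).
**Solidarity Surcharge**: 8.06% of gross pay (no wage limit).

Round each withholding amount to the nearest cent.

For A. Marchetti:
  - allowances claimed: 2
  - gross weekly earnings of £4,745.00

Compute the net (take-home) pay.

£3,331.69

State Income Tax: taxable = £4,745.00 − 2×£145.00 = £4,455.00
  £358.32 + 25.61% × (£4,455.00 − £3,200.00) = £358.32 + 25.61% × £1,255.00 = £679.73
Transit Levy: 4.4% × £4,745.00 = £208.78
Unemployment Insurance: 3% × £4,745.00 = £142.35
Solidarity Surcharge: 8.06% × £4,745.00 = £382.45
Total withheld: £679.73 + £208.78 + £142.35 + £382.45 = £1,413.31
Net pay: £4,745.00 − £1,413.31 = £3,331.69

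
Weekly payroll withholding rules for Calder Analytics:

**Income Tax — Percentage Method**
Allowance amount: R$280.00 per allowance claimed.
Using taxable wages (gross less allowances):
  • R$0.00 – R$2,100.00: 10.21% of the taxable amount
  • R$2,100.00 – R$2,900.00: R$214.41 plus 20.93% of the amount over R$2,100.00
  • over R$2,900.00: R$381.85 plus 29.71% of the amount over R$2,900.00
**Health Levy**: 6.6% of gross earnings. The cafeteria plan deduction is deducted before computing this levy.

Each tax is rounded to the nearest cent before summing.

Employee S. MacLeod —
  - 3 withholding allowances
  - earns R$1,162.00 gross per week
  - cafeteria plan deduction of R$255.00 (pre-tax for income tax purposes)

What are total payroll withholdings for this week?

Income Tax: taxable = R$1,162.00 − R$255.00 − 3×R$280.00 = R$67.00
  10.21% × R$67.00 = R$6.84
Health Levy: 6.6% × R$907.00 = R$59.86
Total: R$6.84 + R$59.86 = R$66.70

R$66.70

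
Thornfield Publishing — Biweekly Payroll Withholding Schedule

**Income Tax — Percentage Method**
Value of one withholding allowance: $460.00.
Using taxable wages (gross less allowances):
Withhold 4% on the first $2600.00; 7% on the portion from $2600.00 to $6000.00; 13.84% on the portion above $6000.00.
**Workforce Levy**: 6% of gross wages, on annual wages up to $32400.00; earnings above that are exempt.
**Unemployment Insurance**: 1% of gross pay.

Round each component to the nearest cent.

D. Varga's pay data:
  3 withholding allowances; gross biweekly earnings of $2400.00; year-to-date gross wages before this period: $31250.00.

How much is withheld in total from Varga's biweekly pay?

Income Tax: taxable = $2400.00 − 3×$460.00 = $1020.00
  4% × $1020.00 = $40.80
Workforce Levy: cap $32400.00 − YTD $31250.00 = $1150.00 subject; 6% × $1150.00 = $69.00
Unemployment Insurance: 1% × $2400.00 = $24.00
Total: $40.80 + $69.00 + $24.00 = $133.80

$133.80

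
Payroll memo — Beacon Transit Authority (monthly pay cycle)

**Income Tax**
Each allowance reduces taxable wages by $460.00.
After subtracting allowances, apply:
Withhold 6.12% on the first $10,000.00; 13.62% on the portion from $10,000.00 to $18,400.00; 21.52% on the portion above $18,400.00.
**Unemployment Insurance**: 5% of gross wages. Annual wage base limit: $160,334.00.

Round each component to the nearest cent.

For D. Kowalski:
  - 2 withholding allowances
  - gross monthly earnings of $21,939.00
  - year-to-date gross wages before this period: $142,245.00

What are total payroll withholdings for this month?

Income Tax: taxable = $21,939.00 − 2×$460.00 = $21,019.00
  $1,756.08 + 21.52% × ($21,019.00 − $18,400.00) = $1,756.08 + 21.52% × $2,619.00 = $2,319.69
Unemployment Insurance: cap $160,334.00 − YTD $142,245.00 = $18,089.00 subject; 5% × $18,089.00 = $904.45
Total: $2,319.69 + $904.45 = $3,224.14

$3,224.14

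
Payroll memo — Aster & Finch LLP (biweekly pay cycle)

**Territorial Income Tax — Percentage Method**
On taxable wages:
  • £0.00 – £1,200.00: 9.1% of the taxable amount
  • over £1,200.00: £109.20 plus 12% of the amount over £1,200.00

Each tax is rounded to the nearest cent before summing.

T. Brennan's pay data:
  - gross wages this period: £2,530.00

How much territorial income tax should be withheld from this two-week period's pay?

£268.80

Territorial Income Tax: taxable = £2,530.00
  £109.20 + 12% × (£2,530.00 − £1,200.00) = £109.20 + 12% × £1,330.00 = £268.80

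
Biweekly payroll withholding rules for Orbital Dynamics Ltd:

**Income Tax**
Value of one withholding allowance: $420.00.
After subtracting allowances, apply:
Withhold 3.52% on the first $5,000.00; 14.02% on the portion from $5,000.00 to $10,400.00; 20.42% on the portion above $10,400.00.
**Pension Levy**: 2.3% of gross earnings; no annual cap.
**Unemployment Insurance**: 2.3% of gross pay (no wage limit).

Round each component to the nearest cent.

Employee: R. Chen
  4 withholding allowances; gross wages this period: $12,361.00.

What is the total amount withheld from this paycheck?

$1,559.06

Income Tax: taxable = $12,361.00 − 4×$420.00 = $10,681.00
  $933.08 + 20.42% × ($10,681.00 − $10,400.00) = $933.08 + 20.42% × $281.00 = $990.46
Pension Levy: 2.3% × $12,361.00 = $284.30
Unemployment Insurance: 2.3% × $12,361.00 = $284.30
Total: $990.46 + $284.30 + $284.30 = $1,559.06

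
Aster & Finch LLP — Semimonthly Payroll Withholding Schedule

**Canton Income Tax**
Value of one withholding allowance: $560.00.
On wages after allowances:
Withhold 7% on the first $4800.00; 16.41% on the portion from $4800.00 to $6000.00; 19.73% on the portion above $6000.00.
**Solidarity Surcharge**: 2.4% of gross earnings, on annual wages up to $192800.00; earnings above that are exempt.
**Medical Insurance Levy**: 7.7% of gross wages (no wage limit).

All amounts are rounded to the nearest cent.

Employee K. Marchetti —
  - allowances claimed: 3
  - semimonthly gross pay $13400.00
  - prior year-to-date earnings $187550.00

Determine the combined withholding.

Canton Income Tax: taxable = $13400.00 − 3×$560.00 = $11720.00
  $532.92 + 19.73% × ($11720.00 − $6000.00) = $532.92 + 19.73% × $5720.00 = $1661.48
Solidarity Surcharge: cap $192800.00 − YTD $187550.00 = $5250.00 subject; 2.4% × $5250.00 = $126.00
Medical Insurance Levy: 7.7% × $13400.00 = $1031.80
Total: $1661.48 + $126.00 + $1031.80 = $2819.28

$2819.28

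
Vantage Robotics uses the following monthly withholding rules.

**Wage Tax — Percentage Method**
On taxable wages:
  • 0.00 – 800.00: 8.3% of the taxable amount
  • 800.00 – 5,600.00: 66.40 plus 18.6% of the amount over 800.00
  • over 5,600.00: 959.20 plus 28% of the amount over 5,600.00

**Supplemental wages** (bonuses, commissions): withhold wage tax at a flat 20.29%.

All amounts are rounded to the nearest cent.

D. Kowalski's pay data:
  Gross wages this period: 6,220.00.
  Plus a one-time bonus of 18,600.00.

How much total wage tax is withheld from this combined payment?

4,906.74

Wage Tax: taxable = 6,220.00
  959.20 + 28% × (6,220.00 − 5,600.00) = 959.20 + 28% × 620.00 = 1,132.80
Supplemental (20.29% flat on bonus): 20.29% × 18,600.00 = 3,773.94
Total wage tax: 1,132.80 + 3,773.94 = 4,906.74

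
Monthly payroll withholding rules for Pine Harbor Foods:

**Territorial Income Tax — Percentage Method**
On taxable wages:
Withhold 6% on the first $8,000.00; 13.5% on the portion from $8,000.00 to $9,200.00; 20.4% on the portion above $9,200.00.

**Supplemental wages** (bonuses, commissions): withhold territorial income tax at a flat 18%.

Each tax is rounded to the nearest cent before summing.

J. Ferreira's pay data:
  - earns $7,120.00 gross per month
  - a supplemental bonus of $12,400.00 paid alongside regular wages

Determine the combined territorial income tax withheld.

$2,659.20

Territorial Income Tax: taxable = $7,120.00
  6% × $7,120.00 = $427.20
Supplemental (18% flat on bonus): 18% × $12,400.00 = $2,232.00
Total territorial income tax: $427.20 + $2,232.00 = $2,659.20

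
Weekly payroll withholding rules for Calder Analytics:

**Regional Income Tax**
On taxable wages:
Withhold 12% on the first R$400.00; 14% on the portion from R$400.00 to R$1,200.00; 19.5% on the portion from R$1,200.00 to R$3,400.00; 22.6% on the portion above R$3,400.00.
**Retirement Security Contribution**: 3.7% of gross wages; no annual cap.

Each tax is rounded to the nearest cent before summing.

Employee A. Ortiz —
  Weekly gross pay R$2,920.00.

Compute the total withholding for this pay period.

Regional Income Tax: taxable = R$2,920.00
  R$160.00 + 19.5% × (R$2,920.00 − R$1,200.00) = R$160.00 + 19.5% × R$1,720.00 = R$495.40
Retirement Security Contribution: 3.7% × R$2,920.00 = R$108.04
Total: R$495.40 + R$108.04 = R$603.44

R$603.44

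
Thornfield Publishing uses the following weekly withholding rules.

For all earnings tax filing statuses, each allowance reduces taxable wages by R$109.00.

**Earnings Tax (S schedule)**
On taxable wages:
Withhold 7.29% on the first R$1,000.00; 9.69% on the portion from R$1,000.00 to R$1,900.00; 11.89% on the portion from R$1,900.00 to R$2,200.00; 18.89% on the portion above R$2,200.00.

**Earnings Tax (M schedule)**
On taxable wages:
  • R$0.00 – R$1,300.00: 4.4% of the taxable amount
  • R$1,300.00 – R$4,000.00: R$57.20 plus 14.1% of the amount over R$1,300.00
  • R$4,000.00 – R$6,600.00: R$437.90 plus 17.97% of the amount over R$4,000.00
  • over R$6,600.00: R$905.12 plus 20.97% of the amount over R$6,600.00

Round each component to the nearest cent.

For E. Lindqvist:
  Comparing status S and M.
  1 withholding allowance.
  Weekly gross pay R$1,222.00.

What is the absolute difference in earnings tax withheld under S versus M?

R$34.88

Earnings Tax (S): taxable = R$1,222.00 − 1×R$109.00 = R$1,113.00
  R$72.90 + 9.69% × (R$1,113.00 − R$1,000.00) = R$72.90 + 9.69% × R$113.00 = R$83.85
Earnings Tax (M): taxable = R$1,222.00 − 1×R$109.00 = R$1,113.00
  4.4% × R$1,113.00 = R$48.97
Difference: |R$83.85 − R$48.97| = R$34.88 (higher under S)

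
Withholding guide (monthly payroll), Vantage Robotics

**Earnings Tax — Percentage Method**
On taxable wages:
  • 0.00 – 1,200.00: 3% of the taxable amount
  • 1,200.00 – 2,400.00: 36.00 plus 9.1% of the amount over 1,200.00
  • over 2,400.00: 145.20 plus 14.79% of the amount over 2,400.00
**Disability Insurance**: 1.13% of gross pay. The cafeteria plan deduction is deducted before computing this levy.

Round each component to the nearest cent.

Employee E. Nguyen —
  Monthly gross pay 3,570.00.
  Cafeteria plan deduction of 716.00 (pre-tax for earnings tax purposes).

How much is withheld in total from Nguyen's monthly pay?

244.60

Earnings Tax: taxable = 3,570.00 − 716.00 = 2,854.00
  145.20 + 14.79% × (2,854.00 − 2,400.00) = 145.20 + 14.79% × 454.00 = 212.35
Disability Insurance: 1.13% × 2,854.00 = 32.25
Total: 212.35 + 32.25 = 244.60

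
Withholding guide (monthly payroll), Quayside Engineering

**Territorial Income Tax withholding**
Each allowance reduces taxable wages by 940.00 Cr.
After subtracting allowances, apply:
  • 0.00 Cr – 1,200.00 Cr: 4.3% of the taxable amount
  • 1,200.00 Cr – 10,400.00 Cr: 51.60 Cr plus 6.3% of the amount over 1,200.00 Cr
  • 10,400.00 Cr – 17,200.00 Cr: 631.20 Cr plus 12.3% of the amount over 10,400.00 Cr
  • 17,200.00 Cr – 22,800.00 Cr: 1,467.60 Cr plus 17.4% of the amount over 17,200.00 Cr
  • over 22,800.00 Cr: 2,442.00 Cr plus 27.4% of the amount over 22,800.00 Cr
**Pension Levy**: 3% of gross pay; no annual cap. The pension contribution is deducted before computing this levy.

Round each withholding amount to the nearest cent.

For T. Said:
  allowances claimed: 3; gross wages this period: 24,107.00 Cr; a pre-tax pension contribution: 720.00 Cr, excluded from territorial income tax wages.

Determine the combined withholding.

2,755.07 Cr

Territorial Income Tax: taxable = 24,107.00 Cr − 720.00 Cr − 3×940.00 Cr = 20,567.00 Cr
  1,467.60 Cr + 17.4% × (20,567.00 Cr − 17,200.00 Cr) = 1,467.60 Cr + 17.4% × 3,367.00 Cr = 2,053.46 Cr
Pension Levy: 3% × 23,387.00 Cr = 701.61 Cr
Total: 2,053.46 Cr + 701.61 Cr = 2,755.07 Cr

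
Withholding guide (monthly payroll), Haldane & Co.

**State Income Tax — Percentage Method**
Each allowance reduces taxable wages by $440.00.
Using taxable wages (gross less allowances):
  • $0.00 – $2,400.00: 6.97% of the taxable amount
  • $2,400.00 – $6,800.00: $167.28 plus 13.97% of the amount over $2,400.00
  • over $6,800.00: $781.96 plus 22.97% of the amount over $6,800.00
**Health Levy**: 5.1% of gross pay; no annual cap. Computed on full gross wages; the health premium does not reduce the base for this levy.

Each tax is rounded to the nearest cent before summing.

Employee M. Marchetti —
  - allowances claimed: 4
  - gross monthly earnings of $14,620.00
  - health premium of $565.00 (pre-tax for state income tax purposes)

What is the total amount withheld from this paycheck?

$2,789.78

State Income Tax: taxable = $14,620.00 − $565.00 − 4×$440.00 = $12,295.00
  $781.96 + 22.97% × ($12,295.00 − $6,800.00) = $781.96 + 22.97% × $5,495.00 = $2,044.16
Health Levy: 5.1% × $14,620.00 = $745.62
Total: $2,044.16 + $745.62 = $2,789.78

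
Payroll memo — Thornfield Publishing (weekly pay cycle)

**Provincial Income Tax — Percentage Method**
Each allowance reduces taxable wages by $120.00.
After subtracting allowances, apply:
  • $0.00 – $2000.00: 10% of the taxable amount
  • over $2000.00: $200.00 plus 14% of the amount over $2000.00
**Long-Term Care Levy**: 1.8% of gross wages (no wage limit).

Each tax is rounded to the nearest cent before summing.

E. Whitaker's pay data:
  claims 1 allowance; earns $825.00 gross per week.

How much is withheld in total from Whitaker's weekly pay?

$85.35

Provincial Income Tax: taxable = $825.00 − 1×$120.00 = $705.00
  10% × $705.00 = $70.50
Long-Term Care Levy: 1.8% × $825.00 = $14.85
Total: $70.50 + $14.85 = $85.35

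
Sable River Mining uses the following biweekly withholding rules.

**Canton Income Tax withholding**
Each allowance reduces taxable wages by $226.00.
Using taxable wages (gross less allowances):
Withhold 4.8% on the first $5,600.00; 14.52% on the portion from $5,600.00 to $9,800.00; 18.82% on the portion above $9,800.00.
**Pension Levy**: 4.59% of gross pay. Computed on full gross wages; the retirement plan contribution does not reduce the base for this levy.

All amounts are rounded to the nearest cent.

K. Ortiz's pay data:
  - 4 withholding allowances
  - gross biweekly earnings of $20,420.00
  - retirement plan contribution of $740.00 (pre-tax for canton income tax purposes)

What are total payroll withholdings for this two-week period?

Canton Income Tax: taxable = $20,420.00 − $740.00 − 4×$226.00 = $18,776.00
  $878.64 + 18.82% × ($18,776.00 − $9,800.00) = $878.64 + 18.82% × $8,976.00 = $2,567.92
Pension Levy: 4.59% × $20,420.00 = $937.28
Total: $2,567.92 + $937.28 = $3,505.20

$3,505.20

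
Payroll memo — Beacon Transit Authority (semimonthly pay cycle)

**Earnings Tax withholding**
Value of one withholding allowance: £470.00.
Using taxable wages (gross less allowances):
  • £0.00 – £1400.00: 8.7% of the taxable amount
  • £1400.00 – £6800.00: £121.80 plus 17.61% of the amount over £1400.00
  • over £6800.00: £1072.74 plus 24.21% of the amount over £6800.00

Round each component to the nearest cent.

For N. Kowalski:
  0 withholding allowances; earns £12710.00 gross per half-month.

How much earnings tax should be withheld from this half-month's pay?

£2503.55

Earnings Tax: taxable = £12710.00
  £1072.74 + 24.21% × (£12710.00 − £6800.00) = £1072.74 + 24.21% × £5910.00 = £2503.55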